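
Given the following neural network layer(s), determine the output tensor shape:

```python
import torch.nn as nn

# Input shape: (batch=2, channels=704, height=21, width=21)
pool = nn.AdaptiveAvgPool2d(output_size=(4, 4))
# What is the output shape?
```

Input: (2, 704, 21, 21) -> Output: (2, 704, 4, 4)

Answer: (2, 704, 4, 4)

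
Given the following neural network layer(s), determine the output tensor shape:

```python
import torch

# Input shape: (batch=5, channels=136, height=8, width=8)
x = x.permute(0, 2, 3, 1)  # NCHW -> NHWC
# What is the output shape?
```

Input: (5, 136, 8, 8) -> Output: (5, 8, 8, 136)

Answer: (5, 8, 8, 136)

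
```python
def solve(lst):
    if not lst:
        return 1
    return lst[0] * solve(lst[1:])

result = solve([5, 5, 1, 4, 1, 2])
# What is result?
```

Product over [5, 5, 1, 4, 1, 2] = 5 * 5 * 1 * 4 * 1 * 2 = 200

Answer: 200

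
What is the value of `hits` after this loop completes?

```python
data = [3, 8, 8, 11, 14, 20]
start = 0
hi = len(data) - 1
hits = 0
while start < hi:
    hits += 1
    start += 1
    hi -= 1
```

Iterations until pointers meet (list length 6)
`hits` takes the values: 0 → 1 → 2 → 3

Answer: 3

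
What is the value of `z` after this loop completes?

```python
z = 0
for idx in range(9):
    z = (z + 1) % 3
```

Increment mod 3, 9 times = 0
`z` takes the values: 0 → 1 → 2 → 0 → 1 → 2 → 0 → 1 → 2 → 0

Answer: 0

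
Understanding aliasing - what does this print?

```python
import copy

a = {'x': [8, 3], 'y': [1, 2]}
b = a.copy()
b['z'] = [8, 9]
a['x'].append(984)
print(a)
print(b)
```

Key concept: shallow copy of dict with mutable values.
Step by step:
`a = {'x': [8, 3], 'y': [1, 2]}` → a = {'x': [8, 3], 'y': [1, 2]}
`b = a.copy()` → b = {'x': [8, 3], 'y': [1, 2]}
`b['z'] = [8, 9]` → b = {'x': [8, 3], 'y': [1, 2], 'z': [8, 9]}
`a['x'].append(984)` → a = {'x': [8, 3, 984], 'y': [1, 2]}; b = {'x': [8, 3, 984], 'y': [1, 2], 'z': [8, 9]}
`print(a)` → prints {'x': [8, 3, 984], 'y': [1, 2]}
`print(b)` → prints {'x': [8, 3, 984], 'y': [1, 2], 'z': [8, 9]}

Answer:
{'x': [8, 3, 984], 'y': [1, 2]}
{'x': [8, 3, 984], 'y': [1, 2], 'z': [8, 9]}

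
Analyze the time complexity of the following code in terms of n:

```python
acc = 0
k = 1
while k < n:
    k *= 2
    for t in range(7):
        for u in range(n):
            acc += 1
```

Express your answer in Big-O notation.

Each loop level contributes: log n × 1 × n. Multiplying the contributions gives O(n log n).

Answer: O(n log n)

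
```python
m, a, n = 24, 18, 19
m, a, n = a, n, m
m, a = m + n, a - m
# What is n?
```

Trace:
`m, a, n = 24, 18, 19` → m = 24; a = 18; n = 19
`m, a, n = a, n, m` → m = 18; a = 19; n = 24
`m, a = m + n, a - m` → m = 42; a = 1
So n = 24

Answer: 24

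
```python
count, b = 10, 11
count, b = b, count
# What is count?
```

Trace:
`count, b = 10, 11` → count = 10; b = 11
`count, b = b, count` → count = 11; b = 10
So count = 11

Answer: 11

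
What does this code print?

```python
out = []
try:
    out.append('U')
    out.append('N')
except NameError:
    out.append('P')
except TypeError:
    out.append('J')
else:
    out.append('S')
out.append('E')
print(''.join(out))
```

Execution trace: 'U' (try body) → 'N' (try body, no exception) → 'S' (else) → 'E' (after the try/except). Output: UNSE

Answer: UNSE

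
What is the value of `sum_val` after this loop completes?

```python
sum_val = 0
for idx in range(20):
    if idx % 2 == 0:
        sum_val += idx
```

Sum of even numbers 0 to 19
`sum_val` takes the values: 0 → 2 → 6 → 12 → 20 → 30 → 42 → 56 → 72 → 90

Answer: 90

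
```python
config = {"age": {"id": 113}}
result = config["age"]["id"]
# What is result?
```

Trace:
`config = {"age": {"id": 113}}` → config = {'age': {'id': 113}}
`result = config["age"]["id"]` → result = 113
So result = 113

Answer: 113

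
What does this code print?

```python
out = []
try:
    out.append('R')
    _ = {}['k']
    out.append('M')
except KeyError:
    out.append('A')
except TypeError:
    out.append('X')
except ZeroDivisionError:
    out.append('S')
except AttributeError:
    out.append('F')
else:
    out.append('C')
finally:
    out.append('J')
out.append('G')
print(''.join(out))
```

Execution trace: 'R' (try body) → 'A' (except KeyError) → 'J' (finally) → 'G' (after the try/except). Output: RAJG

Answer: RAJG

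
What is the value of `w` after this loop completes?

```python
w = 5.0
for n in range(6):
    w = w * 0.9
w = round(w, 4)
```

Exponential decay: 5.0 * 0.9^6
`w` takes the values: 5.0 → 4.5 → 4.05 → 3.645 → 3.2805 → 2.95245 → 2.657205 → 2.6572

Answer: 2.6572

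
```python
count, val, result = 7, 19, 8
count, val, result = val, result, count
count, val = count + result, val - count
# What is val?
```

Trace:
`count, val, result = 7, 19, 8` → count = 7; val = 19; result = 8
`count, val, result = val, result, count` → count = 19; val = 8; result = 7
`count, val = count + result, val - count` → count = 26; val = -11
So val = -11

Answer: -11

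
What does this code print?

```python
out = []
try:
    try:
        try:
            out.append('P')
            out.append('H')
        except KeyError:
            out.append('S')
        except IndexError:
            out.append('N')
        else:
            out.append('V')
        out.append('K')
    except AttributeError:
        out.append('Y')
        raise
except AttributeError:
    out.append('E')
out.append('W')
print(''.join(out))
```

Execution trace: 'P' (inner try body) → 'H' (inner try body, no exception) → 'V' (inner else) → 'K' (try body, no exception) → 'W' (after the try/except). Output: PHVKW

Answer: PHVKW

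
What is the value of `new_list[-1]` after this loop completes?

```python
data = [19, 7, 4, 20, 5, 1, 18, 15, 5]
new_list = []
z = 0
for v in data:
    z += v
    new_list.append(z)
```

Cumulative sum ends at 94
`new_list` takes the values: [] → [19] → [19, 26] → [19, 26, 30] → [19, 26, 30, 50] → [19, 26, 30, 50, 55] → [19, 26, 30, 50, 55, 56] → [19, 26, 30, 50, 55, 56, 74] → [19, 26, 30, 50, 55, 56, 74, 89] → [19, 26, 30, 50, 55, 56, 74, 89, 94]
So `new_list[-1]` = 94

Answer: 94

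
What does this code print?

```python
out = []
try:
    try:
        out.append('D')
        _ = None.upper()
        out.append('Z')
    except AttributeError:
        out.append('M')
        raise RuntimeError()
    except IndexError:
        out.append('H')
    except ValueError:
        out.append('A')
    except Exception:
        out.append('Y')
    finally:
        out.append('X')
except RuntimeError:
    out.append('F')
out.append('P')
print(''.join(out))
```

Execution trace: 'D' (inner try body) → 'M' (inner except AttributeError) → 'X' (inner finally) → 'F' (outer except RuntimeError) → 'P' (after the try/except). Output: DMXFP

Answer: DMXFP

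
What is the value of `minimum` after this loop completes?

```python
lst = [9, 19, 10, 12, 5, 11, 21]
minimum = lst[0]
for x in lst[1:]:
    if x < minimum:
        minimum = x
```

Minimum of [9, 19, 10, 12, 5, 11, 21]
`minimum` takes the values: 9 → 5

Answer: 5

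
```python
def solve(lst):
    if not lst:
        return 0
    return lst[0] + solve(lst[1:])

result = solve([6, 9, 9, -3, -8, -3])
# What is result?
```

6 + 9 + 9 + (-3) + (-8) + (-3) + 0 = 10

Answer: 10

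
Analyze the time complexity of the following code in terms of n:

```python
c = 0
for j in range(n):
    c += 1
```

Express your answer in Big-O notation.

Each loop level contributes: n. Multiplying the contributions gives O(n).

Answer: O(n)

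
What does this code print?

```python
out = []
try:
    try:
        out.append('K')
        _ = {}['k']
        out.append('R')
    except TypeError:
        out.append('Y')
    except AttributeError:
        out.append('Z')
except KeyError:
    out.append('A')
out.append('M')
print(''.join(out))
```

Execution trace: 'K' (try body) → 'A' (outer except KeyError) → 'M' (after the try/except). Output: KAM

Answer: KAM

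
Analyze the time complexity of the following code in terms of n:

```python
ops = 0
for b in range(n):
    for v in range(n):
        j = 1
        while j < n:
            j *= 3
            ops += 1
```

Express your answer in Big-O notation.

Each loop level contributes: n × n × log n. Multiplying the contributions gives O(n^2 log n).

Answer: O(n^2 log n)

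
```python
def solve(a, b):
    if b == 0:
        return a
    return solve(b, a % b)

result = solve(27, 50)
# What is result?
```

solve(27, 50) -> solve(50, 27) -> solve(27, 23) -> solve(23, 4) -> solve(4, 3) -> solve(3, 1) -> solve(1, 0) -> 1

Answer: 1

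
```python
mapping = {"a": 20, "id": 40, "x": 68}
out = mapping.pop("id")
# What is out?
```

Trace:
`mapping = {"a": 20, "id": 40, "x": 68}` → mapping = {'a': 20, 'id': 40, 'x': 68}
`out = mapping.pop("id")` → mapping = {'a': 20, 'x': 68}; out = 40
So out = 40

Answer: 40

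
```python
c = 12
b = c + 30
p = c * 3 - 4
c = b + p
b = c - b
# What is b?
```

Trace:
`c = 12` → c = 12
`b = c + 30` → b = 42
`p = c * 3 - 4` → p = 32
`c = b + p` → c = 74
`b = c - b` → b = 32
So b = 32

Answer: 32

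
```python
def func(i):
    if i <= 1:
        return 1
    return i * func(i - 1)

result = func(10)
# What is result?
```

func(10) = 10 * 9 * 8 * 7 * 6 * 5 * 4 * 3 * 2 * 1 = 3628800

Answer: 3628800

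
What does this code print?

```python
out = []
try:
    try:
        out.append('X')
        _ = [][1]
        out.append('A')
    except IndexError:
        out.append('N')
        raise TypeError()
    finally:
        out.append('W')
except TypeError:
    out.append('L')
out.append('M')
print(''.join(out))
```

Execution trace: 'X' (inner try body) → 'N' (inner except IndexError) → 'W' (inner finally) → 'L' (outer except TypeError) → 'M' (after the try/except). Output: XNWLM

Answer: XNWLM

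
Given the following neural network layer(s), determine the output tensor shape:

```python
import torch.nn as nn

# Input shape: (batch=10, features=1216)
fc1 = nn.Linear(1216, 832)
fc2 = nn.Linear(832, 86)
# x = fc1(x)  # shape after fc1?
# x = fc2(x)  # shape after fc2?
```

Input: (10, 1216) -> after fc1: (10, 832) -> Output: (10, 86)

Answer: (10, 86)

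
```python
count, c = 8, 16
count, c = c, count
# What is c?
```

Trace:
`count, c = 8, 16` → count = 8; c = 16
`count, c = c, count` → count = 16; c = 8
So c = 8

Answer: 8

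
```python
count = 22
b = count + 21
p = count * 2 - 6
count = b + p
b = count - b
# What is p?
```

Trace:
`count = 22` → count = 22
`b = count + 21` → b = 43
`p = count * 2 - 6` → p = 38
`count = b + p` → count = 81
`b = count - b` → b = 38
So p = 38

Answer: 38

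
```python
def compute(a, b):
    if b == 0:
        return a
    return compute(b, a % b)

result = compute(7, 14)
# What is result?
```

compute(7, 14) -> compute(14, 7) -> compute(7, 0) -> 7

Answer: 7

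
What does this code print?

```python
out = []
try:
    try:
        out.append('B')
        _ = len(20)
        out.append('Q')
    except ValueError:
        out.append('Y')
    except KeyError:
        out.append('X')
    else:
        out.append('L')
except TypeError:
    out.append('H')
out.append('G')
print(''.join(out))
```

Execution trace: 'B' (try body) → 'H' (outer except TypeError) → 'G' (after the try/except). Output: BHG

Answer: BHG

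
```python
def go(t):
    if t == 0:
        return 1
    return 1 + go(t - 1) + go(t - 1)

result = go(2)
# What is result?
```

go(t) = 1 + 2·go(t-1), go(0)=1. Closed form: (1+1)·2^2 - 1 = 7.

Answer: 7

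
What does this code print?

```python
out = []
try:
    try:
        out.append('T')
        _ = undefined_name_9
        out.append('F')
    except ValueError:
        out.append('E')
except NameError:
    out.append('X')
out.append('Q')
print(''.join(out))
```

Execution trace: 'T' (try body) → 'X' (outer except NameError) → 'Q' (after the try/except). Output: TXQ

Answer: TXQ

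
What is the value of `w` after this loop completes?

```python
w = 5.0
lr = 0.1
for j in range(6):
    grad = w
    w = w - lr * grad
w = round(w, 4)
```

Gradient descent: w = 5.0 * (1 - 0.1)^6
`w` takes the values: 5.0 → 4.5 → 4.05 → 3.645 → 3.2805 → 2.95245 → 2.657205 → 2.6572

Answer: 2.6572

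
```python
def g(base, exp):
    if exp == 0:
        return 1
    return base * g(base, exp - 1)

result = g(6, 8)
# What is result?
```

g(6, 8) = 6 * 6 * 6 * 6 * 6 * 6 * 6 * 6 = 1679616

Answer: 1679616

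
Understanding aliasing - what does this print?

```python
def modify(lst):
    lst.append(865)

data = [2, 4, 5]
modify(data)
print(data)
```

Key concept: function modifies passed list.
Step by step:
`data = [2, 4, 5]` → data = [2, 4, 5]
`modify(data)` → data = [2, 4, 5, 865]
`print(data)` → prints [2, 4, 5, 865]

Answer: [2, 4, 5, 865]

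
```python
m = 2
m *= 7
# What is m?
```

Trace:
`m = 2` → m = 2
`m *= 7` → m = 14
So m = 14

Answer: 14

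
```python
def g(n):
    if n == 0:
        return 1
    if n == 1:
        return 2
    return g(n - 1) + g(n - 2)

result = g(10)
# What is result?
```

Build up from base cases: g(0)=1, g(1)=2, g(2)=3, g(3)=5, g(4)=8, g(5)=13, g(6)=21, ..., g(10)=144

Answer: 144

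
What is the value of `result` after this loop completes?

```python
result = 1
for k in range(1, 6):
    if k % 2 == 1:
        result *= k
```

Product of odd numbers 1 to 5
`result` takes the values: 1 → 3 → 15

Answer: 15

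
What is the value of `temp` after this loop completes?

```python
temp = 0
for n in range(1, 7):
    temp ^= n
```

XOR of 1 to 6
`temp` takes the values: 0 → 1 → 3 → 0 → 4 → 1 → 7

Answer: 7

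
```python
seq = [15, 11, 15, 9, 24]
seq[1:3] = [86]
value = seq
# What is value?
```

Trace:
`seq = [15, 11, 15, 9, 24]` → seq = [15, 11, 15, 9, 24]
`seq[1:3] = [86]` → seq = [15, 86, 9, 24]
`value = seq` → value = [15, 86, 9, 24]
So value = [15, 86, 9, 24]

Answer: [15, 86, 9, 24]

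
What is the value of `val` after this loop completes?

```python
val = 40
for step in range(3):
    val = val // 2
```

Halve 3 times: 40 // 2^3 = 5
`val` takes the values: 40 → 20 → 10 → 5

Answer: 5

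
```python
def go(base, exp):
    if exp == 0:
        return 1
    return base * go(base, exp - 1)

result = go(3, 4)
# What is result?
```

go(3, 4) = 3 * 3 * 3 * 3 = 81

Answer: 81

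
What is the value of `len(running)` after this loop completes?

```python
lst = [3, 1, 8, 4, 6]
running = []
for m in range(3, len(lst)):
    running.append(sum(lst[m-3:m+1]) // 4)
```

Number of 4-element averages
`running` takes the values: [] → [4] → [4, 4]
So `len(running)` = 2

Answer: 2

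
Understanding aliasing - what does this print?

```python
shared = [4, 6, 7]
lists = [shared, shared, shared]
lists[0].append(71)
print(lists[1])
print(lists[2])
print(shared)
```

Key concept: list of same reference.
Step by step:
`shared = [4, 6, 7]` → shared = [4, 6, 7]
`lists = [shared, shared, shared]` → lists = [[4, 6, 7], [4, 6, 7], [4, 6, 7]]
`lists[0].append(71)` → shared = [4, 6, 7, 71]; lists = [[4, 6, 7, 71], [4, 6, 7, 71], [4, 6, 7, 71]]
`print(lists[1])` → prints [4, 6, 7, 71]
`print(lists[2])` → prints [4, 6, 7, 71]
`print(shared)` → prints [4, 6, 7, 71]

Answer:
[4, 6, 7, 71]
[4, 6, 7, 71]
[4, 6, 7, 71]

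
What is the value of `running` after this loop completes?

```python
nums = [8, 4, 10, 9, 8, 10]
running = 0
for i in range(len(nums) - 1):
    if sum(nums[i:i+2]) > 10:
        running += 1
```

Count windows with sum > 10
`running` takes the values: 0 → 1 → 2 → 3 → 4 → 5

Answer: 5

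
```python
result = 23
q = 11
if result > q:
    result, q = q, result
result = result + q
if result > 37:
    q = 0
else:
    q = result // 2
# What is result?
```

Trace:
`result = 23` → result = 23
`q = 11` → q = 11
`if result > q: ...` → result > q is True → result = 11; q = 23
`result = result + q` → result = 34
`if result > 37: ...` → result > 37 is False, take else branch → q = 17
So result = 34

Answer: 34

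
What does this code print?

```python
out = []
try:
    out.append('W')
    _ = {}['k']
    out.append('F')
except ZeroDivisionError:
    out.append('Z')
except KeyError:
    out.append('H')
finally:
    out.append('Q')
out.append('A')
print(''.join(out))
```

Execution trace: 'W' (try body) → 'H' (except KeyError) → 'Q' (finally) → 'A' (after the try/except). Output: WHQA

Answer: WHQA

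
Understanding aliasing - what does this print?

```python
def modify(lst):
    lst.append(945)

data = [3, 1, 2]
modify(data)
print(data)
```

Key concept: function modifies passed list.
Step by step:
`data = [3, 1, 2]` → data = [3, 1, 2]
`modify(data)` → data = [3, 1, 2, 945]
`print(data)` → prints [3, 1, 2, 945]

Answer: [3, 1, 2, 945]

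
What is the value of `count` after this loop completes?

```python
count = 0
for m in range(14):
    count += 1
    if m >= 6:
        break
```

Loop breaks when m reaches 6, count is 7
`count` takes the values: 0 → 1 → 2 → 3 → 4 → 5 → 6 → 7

Answer: 7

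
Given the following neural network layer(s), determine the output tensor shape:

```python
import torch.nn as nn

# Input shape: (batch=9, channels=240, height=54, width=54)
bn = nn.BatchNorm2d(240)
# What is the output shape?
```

Input: (9, 240, 54, 54) -> Output: (9, 240, 54, 54)

Answer: (9, 240, 54, 54)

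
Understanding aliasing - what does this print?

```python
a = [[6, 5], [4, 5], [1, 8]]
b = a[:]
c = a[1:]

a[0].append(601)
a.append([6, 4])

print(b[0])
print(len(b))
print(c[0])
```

Key concept: slice with nested mutation.
Step by step:
`a = [[6, 5], [4, 5], [1, 8]]` → a = [[6, 5], [4, 5], [1, 8]]
`b = a[:]` → b = [[6, 5], [4, 5], [1, 8]]
`c = a[1:]` → c = [[4, 5], [1, 8]]
`a[0].append(601)` → a = [[6, 5, 601], [4, 5], [1, 8]]; b = [[6, 5, 601], [4, 5], [1, 8]]
`a.append([6, 4])` → a = [[6, 5, 601], [4, 5], [1, 8], [6, 4]]
`print(b[0])` → prints [6, 5, 601]
`print(len(b))` → prints 3
`print(c[0])` → prints [4, 5]

Answer:
[6, 5, 601]
3
[4, 5]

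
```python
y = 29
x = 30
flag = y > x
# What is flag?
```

Trace:
`y = 29` → y = 29
`x = 30` → x = 30
`flag = y > x` → flag = False
So flag = False

Answer: False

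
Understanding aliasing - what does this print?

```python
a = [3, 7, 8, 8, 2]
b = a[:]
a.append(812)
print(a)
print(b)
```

Key concept: slice [:] creates copy.
Step by step:
`a = [3, 7, 8, 8, 2]` → a = [3, 7, 8, 8, 2]
`b = a[:]` → b = [3, 7, 8, 8, 2]
`a.append(812)` → a = [3, 7, 8, 8, 2, 812]
`print(a)` → prints [3, 7, 8, 8, 2, 812]
`print(b)` → prints [3, 7, 8, 8, 2]

Answer:
[3, 7, 8, 8, 2, 812]
[3, 7, 8, 8, 2]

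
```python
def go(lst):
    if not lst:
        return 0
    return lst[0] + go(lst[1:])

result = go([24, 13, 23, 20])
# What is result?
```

24 + 13 + 23 + 20 + 0 = 80

Answer: 80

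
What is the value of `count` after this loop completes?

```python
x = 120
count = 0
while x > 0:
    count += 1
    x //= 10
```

Count digits by repeated division by 10
`count` takes the values: 0 → 1 → 2 → 3

Answer: 3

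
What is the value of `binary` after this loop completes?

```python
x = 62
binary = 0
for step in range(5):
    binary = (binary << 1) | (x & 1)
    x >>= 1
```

Reverse lowest 5 bits of 62
`binary` takes the values: 0 → 1 → 3 → 7 → 15

Answer: 15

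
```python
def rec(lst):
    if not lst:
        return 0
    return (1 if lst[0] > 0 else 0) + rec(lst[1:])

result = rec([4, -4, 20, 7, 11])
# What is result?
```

Count of positive elements in [4, -4, 20, 7, 11] = 4

Answer: 4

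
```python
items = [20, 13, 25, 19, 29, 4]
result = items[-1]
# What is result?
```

Trace:
`items = [20, 13, 25, 19, 29, 4]` → items = [20, 13, 25, 19, 29, 4]
`result = items[-1]` → result = 4
So result = 4

Answer: 4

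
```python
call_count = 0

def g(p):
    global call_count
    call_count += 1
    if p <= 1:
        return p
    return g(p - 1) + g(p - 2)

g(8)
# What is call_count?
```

Calls(p) = 1 + Calls(p-1) + Calls(p-2); Calls(0)=Calls(1)=1. For p=8 this gives 67.

Answer: 67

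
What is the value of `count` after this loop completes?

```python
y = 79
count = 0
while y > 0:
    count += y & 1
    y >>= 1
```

Count set bits in 79 (binary: 0b1001111)
`count` takes the values: 0 → 1 → 2 → 3 → 4 → 5

Answer: 5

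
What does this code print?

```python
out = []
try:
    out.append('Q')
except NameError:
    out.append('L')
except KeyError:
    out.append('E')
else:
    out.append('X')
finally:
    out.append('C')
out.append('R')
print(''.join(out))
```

Execution trace: 'Q' (try body, no exception) → 'X' (else) → 'C' (finally) → 'R' (after the try/except). Output: QXCR

Answer: QXCR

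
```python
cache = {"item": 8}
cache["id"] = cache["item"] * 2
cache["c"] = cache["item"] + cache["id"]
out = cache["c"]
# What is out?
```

Trace:
`cache = {"item": 8}` → cache = {'item': 8}
`cache["id"] = cache["item"] * 2` → cache = {'item': 8, 'id': 16}
`cache["c"] = cache["item"] + cache["id"]` → cache = {'item': 8, 'id': 16, 'c': 24}
`out = cache["c"]` → out = 24
So out = 24

Answer: 24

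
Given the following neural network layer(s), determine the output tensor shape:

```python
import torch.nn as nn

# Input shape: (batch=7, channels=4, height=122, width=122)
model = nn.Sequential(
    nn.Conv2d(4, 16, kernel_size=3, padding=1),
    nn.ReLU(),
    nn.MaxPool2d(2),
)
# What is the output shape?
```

Input: (7, 4, 122, 122) -> after Conv2d: (7, 16, 122, 122) -> after ReLU: (7, 16, 122, 122) -> Output: (7, 16, 61, 61)

Answer: (7, 16, 61, 61)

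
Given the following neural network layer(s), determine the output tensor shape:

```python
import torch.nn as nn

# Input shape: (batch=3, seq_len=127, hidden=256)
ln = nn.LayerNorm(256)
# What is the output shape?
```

Input: (3, 127, 256) -> Output: (3, 127, 256)

Answer: (3, 127, 256)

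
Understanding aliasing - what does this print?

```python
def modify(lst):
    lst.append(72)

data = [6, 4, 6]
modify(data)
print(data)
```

Key concept: function modifies passed list.
Step by step:
`data = [6, 4, 6]` → data = [6, 4, 6]
`modify(data)` → data = [6, 4, 6, 72]
`print(data)` → prints [6, 4, 6, 72]

Answer: [6, 4, 6, 72]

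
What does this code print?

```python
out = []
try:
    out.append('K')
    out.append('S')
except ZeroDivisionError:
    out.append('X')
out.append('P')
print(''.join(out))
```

Execution trace: 'K' (try body) → 'S' (try body, no exception) → 'P' (after the try/except). Output: KSP

Answer: KSP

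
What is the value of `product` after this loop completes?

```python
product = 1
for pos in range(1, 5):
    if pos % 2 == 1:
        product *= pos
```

Product of odd numbers 1 to 4
`product` takes the values: 1 → 3

Answer: 3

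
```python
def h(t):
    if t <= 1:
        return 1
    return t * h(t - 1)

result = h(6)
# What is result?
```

h(6) = 6 * 5 * 4 * 3 * 2 * 1 = 720

Answer: 720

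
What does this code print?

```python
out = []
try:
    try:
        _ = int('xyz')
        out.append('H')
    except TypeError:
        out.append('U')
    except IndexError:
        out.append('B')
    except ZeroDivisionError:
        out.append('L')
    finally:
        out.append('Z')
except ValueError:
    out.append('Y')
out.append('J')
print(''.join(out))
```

Execution trace: 'Z' (inner finally) → 'Y' (outer except ValueError) → 'J' (after the try/except). Output: ZYJ

Answer: ZYJ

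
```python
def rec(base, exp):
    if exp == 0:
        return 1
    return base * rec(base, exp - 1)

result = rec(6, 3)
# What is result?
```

rec(6, 3) = 6 * 6 * 6 = 216

Answer: 216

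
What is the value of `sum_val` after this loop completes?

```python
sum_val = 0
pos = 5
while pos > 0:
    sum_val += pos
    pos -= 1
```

Sum 5 down to 1
`sum_val` takes the values: 0 → 5 → 9 → 12 → 14 → 15

Answer: 15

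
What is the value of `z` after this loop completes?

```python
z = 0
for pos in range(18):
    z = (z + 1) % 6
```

Increment mod 6, 18 times = 0
`z` takes the values: 0 → 1 → 2 → 3 → 4 → 5 → 0 → 1 → 2 → 3 → 4 → 5 → 0 → 1 → 2 → 3 → 4 → 5 → 0

Answer: 0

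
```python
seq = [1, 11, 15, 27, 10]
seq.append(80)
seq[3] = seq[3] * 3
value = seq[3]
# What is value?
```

Trace:
`seq = [1, 11, 15, 27, 10]` → seq = [1, 11, 15, 27, 10]
`seq.append(80)` → seq = [1, 11, 15, 27, 10, 80]
`seq[3] = seq[3] * 3` → seq = [1, 11, 15, 81, 10, 80]
`value = seq[3]` → value = 81
So value = 81

Answer: 81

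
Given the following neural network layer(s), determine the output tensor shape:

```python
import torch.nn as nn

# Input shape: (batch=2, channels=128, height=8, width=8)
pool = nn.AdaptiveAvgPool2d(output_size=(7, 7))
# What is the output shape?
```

Input: (2, 128, 8, 8) -> Output: (2, 128, 7, 7)

Answer: (2, 128, 7, 7)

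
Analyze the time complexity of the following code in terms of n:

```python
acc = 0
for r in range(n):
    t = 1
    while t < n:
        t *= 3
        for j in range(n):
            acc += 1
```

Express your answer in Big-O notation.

Each loop level contributes: n × log n × n. Multiplying the contributions gives O(n^2 log n).

Answer: O(n^2 log n)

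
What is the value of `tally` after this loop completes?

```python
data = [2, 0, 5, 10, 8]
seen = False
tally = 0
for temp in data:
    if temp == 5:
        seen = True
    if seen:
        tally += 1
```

Count elements after first 5 in [2, 0, 5, 10, 8]
`tally` takes the values: 0 → 1 → 2 → 3

Answer: 3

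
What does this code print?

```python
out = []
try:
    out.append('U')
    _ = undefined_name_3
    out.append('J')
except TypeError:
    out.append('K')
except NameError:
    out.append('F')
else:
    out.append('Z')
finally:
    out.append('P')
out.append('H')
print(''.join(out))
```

Execution trace: 'U' (try body) → 'F' (except NameError) → 'P' (finally) → 'H' (after the try/except). Output: UFPH

Answer: UFPH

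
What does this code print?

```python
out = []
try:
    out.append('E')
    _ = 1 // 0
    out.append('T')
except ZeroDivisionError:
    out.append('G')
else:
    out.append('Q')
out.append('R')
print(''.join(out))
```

Execution trace: 'E' (try body) → 'G' (except ZeroDivisionError) → 'R' (after the try/except). Output: EGR

Answer: EGR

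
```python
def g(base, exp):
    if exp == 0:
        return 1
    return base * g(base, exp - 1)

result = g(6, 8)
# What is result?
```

g(6, 8) = 6 * 6 * 6 * 6 * 6 * 6 * 6 * 6 = 1679616

Answer: 1679616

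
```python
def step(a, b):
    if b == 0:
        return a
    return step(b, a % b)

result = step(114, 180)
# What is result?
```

step(114, 180) -> step(180, 114) -> step(114, 66) -> step(66, 48) -> step(48, 18) -> step(18, 12) -> step(12, 6) -> step(6, 0) -> 6

Answer: 6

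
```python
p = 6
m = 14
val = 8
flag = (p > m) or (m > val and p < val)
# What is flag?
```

Trace:
`p = 6` → p = 6
`m = 14` → m = 14
`val = 8` → val = 8
`flag = (p > m) or (m > val and p < val)` → flag = True
So flag = True

Answer: True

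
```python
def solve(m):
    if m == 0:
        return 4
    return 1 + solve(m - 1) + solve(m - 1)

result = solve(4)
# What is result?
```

solve(m) = 1 + 2·solve(m-1), solve(0)=4. Closed form: (4+1)·2^4 - 1 = 79.

Answer: 79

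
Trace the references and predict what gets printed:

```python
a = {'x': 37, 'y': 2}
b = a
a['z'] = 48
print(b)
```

Key concept: dict aliasing.
Step by step:
`a = {'x': 37, 'y': 2}` → a = {'x': 37, 'y': 2}
`b = a` → b = {'x': 37, 'y': 2} (same object as a)
`a['z'] = 48` → a = {'x': 37, 'y': 2, 'z': 48} (same object as b); b = {'x': 37, 'y': 2, 'z': 48} (same object as a)
`print(b)` → prints {'x': 37, 'y': 2, 'z': 48}

Answer: {'x': 37, 'y': 2, 'z': 48}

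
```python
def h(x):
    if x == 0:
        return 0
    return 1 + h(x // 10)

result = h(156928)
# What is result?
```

Count of digits of 156928: 6

Answer: 6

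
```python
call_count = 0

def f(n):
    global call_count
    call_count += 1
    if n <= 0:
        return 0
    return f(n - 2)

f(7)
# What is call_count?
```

Linear recursion stepping by 2: 5 calls from n=7 down to ≤0.

Answer: 5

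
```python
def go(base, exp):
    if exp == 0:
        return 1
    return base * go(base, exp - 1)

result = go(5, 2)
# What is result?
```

go(5, 2) = 5 * 5 = 25

Answer: 25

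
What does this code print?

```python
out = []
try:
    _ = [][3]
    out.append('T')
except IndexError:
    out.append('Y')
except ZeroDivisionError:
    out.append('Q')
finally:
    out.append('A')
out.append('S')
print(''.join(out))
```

Execution trace: 'Y' (except IndexError) → 'A' (finally) → 'S' (after the try/except). Output: YAS

Answer: YAS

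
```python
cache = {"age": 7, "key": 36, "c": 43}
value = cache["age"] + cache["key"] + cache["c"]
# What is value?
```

Trace:
`cache = {"age": 7, "key": 36, "c": 43}` → cache = {'age': 7, 'key': 36, 'c': 43}
`value = cache["age"] + cache["key"] + cache["c"]` → value = 86
So value = 86

Answer: 86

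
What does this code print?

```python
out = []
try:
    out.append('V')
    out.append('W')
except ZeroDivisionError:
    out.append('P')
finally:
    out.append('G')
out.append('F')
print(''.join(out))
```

Execution trace: 'V' (try body) → 'W' (try body, no exception) → 'G' (finally) → 'F' (after the try/except). Output: VWGF

Answer: VWGF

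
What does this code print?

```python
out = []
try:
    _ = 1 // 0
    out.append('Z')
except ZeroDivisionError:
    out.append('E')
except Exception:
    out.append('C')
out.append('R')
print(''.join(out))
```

Execution trace: 'E' (except ZeroDivisionError) → 'R' (after the try/except). Output: ER

Answer: ER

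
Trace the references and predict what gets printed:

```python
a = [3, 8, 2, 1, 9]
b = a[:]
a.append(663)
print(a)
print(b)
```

Key concept: slice [:] creates copy.
Step by step:
`a = [3, 8, 2, 1, 9]` → a = [3, 8, 2, 1, 9]
`b = a[:]` → b = [3, 8, 2, 1, 9]
`a.append(663)` → a = [3, 8, 2, 1, 9, 663]
`print(a)` → prints [3, 8, 2, 1, 9, 663]
`print(b)` → prints [3, 8, 2, 1, 9]

Answer:
[3, 8, 2, 1, 9, 663]
[3, 8, 2, 1, 9]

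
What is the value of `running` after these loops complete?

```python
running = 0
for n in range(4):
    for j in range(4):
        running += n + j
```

Sum of all n+j for n,j in 4x4
`running` takes the values: 0 → 1 → 3 → 6 → 7 → 9 → 12 → 16 → 18 → 21 → 25 → 30 → 33 → 37 → 42 → 48

Answer: 48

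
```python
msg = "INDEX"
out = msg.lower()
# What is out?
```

Trace:
`msg = "INDEX"` → msg = 'INDEX'
`out = msg.lower()` → out = 'index'
So out = 'index'

Answer: 'index'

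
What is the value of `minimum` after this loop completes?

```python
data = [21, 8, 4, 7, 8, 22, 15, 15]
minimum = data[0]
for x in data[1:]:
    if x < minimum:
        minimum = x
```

Minimum of [21, 8, 4, 7, 8, 22, 15, 15]
`minimum` takes the values: 21 → 8 → 4

Answer: 4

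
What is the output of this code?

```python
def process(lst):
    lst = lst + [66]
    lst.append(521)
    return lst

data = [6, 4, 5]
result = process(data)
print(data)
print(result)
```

Key concept: rebinding parameter vs mutation.
Step by step:
`data = [6, 4, 5]` → data = [6, 4, 5]
`result = process(data)` → result = [6, 4, 5, 66, 521]
`print(data)` → prints [6, 4, 5]
`print(result)` → prints [6, 4, 5, 66, 521]

Answer:
[6, 4, 5]
[6, 4, 5, 66, 521]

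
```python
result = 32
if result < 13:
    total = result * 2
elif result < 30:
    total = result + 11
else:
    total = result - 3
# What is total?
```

Trace:
`result = 32` → result = 32
`if result < 13: ...` → result < 13 is False, result < 30 is False, take else branch → total = 29
So total = 29

Answer: 29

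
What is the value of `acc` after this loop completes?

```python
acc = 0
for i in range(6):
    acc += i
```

Sum of 0 to 5 = 15
`acc` takes the values: 0 → 1 → 3 → 6 → 10 → 15

Answer: 15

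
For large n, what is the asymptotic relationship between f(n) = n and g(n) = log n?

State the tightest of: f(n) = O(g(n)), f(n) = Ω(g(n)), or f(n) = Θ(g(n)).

n vs log n: f(n) = Ω(g(n)) but not O(g(n)) — n grows strictly faster than log n.

Answer: f(n) = Ω(g(n)) but not O(g(n)) — n grows strictly faster than log n.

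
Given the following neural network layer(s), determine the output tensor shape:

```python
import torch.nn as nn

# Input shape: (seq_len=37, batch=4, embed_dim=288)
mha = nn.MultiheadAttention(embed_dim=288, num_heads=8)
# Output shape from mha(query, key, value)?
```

Input: (37, 4, 288) -> Output: (37, 4, 288)

Answer: (37, 4, 288)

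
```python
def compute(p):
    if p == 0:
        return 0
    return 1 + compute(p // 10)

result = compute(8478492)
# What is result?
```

Count of digits of 8478492: 7

Answer: 7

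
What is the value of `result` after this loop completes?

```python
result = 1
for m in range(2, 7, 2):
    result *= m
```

Product of even numbers 2 to 6
`result` takes the values: 1 → 2 → 8 → 48

Answer: 48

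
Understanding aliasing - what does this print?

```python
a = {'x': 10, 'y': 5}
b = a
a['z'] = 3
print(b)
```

Key concept: dict aliasing.
Step by step:
`a = {'x': 10, 'y': 5}` → a = {'x': 10, 'y': 5}
`b = a` → b = {'x': 10, 'y': 5} (same object as a)
`a['z'] = 3` → a = {'x': 10, 'y': 5, 'z': 3} (same object as b); b = {'x': 10, 'y': 5, 'z': 3} (same object as a)
`print(b)` → prints {'x': 10, 'y': 5, 'z': 3}

Answer: {'x': 10, 'y': 5, 'z': 3}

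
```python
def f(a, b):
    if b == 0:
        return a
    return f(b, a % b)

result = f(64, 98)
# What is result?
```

f(64, 98) -> f(98, 64) -> f(64, 34) -> f(34, 30) -> f(30, 4) -> f(4, 2) -> f(2, 0) -> 2

Answer: 2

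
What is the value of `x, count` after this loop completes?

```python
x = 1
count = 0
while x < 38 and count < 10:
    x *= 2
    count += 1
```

Double until >= 38 or 10 iterations
`x, count` takes the values: (1, 0) → (2, 0) → (2, 1) → (4, 1) → (4, 2) → (8, 2) → (8, 3) → (16, 3) → (16, 4) → (32, 4) → (32, 5) → (64, 5) → (64, 6)

Answer: 64, 6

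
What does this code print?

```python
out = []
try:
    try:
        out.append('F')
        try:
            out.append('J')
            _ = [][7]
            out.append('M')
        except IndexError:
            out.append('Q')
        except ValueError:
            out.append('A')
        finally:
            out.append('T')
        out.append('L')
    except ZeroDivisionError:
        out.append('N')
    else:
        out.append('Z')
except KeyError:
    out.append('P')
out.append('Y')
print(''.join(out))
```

Execution trace: 'F' (try body) → 'J' (inner try body) → 'Q' (inner except IndexError) → 'T' (inner finally) → 'L' (try body, no exception) → 'Z' (else) → 'Y' (after the try/except). Output: FJQTLZY

Answer: FJQTLZY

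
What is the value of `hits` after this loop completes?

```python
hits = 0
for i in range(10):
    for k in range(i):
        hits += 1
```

Triangle number: 0+1+2+...+9
`hits` takes the values: 0 → 1 → 2 → 3 → 4 → 5 → 6 → 7 → 8 → 9 → 10 → 11 → 12 → 13 → 14 → 15 → 16 → 17 → 18 → 19 → 20 → 21 → 22 → 23 → 24 → 25 → 26 → 27 → 28 → 29 → … → 41 → 42 → 43 → 44 → 45

Answer: 45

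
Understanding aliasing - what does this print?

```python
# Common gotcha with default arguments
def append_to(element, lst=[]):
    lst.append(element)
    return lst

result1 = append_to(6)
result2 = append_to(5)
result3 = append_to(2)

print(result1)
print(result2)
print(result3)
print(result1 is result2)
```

Key concept: mutable default argument gotcha.
Step by step:
`result1 = append_to(6)` → result1 = [6]
`result2 = append_to(5)` → result1 = [6, 5] (same object as result2); result2 = [6, 5] (same object as result1)
`result3 = append_to(2)` → result1 = [6, 5, 2] (same object as result2, result3); result2 = [6, 5, 2] (same object as result1, result3); result3 = [6, 5, 2] (same object as result1, result2)
`print(result1)` → prints [6, 5, 2]
`print(result2)` → prints [6, 5, 2]
`print(result3)` → prints [6, 5, 2]
`print(result1 is result2)` → prints True

Answer:
[6, 5, 2]
[6, 5, 2]
[6, 5, 2]
True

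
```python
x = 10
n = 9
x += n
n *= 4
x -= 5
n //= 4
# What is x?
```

Trace:
`x = 10` → x = 10
`n = 9` → n = 9
`x += n` → x = 19
`n *= 4` → n = 36
`x -= 5` → x = 14
`n //= 4` → n = 9
So x = 14

Answer: 14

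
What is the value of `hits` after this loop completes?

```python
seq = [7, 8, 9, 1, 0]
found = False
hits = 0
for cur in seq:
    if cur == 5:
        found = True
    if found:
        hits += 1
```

Count elements after first 5 in [7, 8, 9, 1, 0]
`hits` takes the values: 0

Answer: 0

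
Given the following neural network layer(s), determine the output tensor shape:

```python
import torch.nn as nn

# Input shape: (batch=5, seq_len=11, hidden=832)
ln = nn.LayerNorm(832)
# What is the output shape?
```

Input: (5, 11, 832) -> Output: (5, 11, 832)

Answer: (5, 11, 832)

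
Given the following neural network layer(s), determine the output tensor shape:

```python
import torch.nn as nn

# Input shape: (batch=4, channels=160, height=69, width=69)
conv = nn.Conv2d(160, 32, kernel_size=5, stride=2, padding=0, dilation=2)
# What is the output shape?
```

Input: (4, 160, 69, 69) -> Output: (4, 32, 31, 31)

Answer: (4, 32, 31, 31)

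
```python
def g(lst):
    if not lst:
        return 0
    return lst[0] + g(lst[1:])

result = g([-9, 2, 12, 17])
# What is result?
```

(-9) + 2 + 12 + 17 + 0 = 22

Answer: 22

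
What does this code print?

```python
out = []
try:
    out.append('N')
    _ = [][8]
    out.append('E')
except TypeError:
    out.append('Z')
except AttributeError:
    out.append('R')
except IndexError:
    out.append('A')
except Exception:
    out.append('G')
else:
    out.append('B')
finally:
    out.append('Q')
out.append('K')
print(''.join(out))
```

Execution trace: 'N' (try body) → 'A' (except IndexError) → 'Q' (finally) → 'K' (after the try/except). Output: NAQK

Answer: NAQK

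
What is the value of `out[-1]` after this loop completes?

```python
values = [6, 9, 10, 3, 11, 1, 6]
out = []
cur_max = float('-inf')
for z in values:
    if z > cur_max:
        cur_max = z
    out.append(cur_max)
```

Running max ends at 11
`out` takes the values: [] → [6] → [6, 9] → [6, 9, 10] → [6, 9, 10, 10] → [6, 9, 10, 10, 11] → [6, 9, 10, 10, 11, 11] → [6, 9, 10, 10, 11, 11, 11]
So `out[-1]` = 11

Answer: 11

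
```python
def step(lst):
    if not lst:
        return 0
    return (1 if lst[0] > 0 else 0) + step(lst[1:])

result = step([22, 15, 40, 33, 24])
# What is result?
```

Count of positive elements in [22, 15, 40, 33, 24] = 5

Answer: 5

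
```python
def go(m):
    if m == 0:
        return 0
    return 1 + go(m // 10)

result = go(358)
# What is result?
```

Count of digits of 358: 3

Answer: 3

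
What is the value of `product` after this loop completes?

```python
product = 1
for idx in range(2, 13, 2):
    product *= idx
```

Product of even numbers 2 to 12
`product` takes the values: 1 → 2 → 8 → 48 → 384 → 3840 → 46080

Answer: 46080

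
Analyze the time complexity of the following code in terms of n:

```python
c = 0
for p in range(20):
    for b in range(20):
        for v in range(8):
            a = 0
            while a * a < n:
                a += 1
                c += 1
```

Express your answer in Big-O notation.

Each loop level contributes: 1 × 1 × 1 × √n. Multiplying the contributions gives O(√n).

Answer: O(√n)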